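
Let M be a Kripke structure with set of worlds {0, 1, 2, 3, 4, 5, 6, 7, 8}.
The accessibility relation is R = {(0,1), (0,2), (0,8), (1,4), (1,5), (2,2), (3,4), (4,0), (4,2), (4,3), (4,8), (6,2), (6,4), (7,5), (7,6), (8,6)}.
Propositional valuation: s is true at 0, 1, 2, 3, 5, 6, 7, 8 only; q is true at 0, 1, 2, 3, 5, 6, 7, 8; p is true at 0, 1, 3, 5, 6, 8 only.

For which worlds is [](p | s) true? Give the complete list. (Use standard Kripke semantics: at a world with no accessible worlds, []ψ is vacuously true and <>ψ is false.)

0, 2, 4, 5, 7, 8

Let φ = [](p | s). Evaluate φ at each world:
  0 (successors {1, 2, 8}): φ is true.
  1 (successors {4, 5}): φ is false.
  2 (successors {2}): φ is true.
  3 (successors {4}): φ is false.
  4 (successors {0, 2, 3, 8}): φ is true.
  5 (successors ∅): φ is true.
  6 (successors {2, 4}): φ is false.
  7 (successors {5, 6}): φ is true.
  8 (successors {6}): φ is true.
For instance, at 6:
  At 6: [](p | s) requires p | s at every successor {2, 4}.
    p | s fails at 4, so [](p | s) is false at 6.
Satisfying worlds: {0, 2, 4, 5, 7, 8}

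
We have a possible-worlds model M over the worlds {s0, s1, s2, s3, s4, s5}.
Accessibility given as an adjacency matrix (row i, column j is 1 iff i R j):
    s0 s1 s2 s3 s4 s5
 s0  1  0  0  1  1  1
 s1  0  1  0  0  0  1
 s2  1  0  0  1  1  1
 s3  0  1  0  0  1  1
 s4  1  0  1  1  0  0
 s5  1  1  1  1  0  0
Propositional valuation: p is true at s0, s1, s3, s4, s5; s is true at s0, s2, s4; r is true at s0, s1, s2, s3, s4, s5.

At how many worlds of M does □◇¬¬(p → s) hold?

3

Let φ = □◇¬¬(p → s). Evaluate φ at each world:
  s0 (successors {s0, s3, s4, s5}): φ is true.
  s1 (successors {s1, s5}): φ is false.
  s2 (successors {s0, s3, s4, s5}): φ is true.
  s3 (successors {s1, s4, s5}): φ is false.
  s4 (successors {s0, s2, s3}): φ is true.
  s5 (successors {s0, s1, s2, s3}): φ is false.
For instance, at s3:
  At s3: □◇¬¬(p → s) requires ◇¬¬(p → s) at every successor {s1, s4, s5}.
    ◇¬¬(p → s) fails at s1, so □◇¬¬(p → s) is false at s3.
      At s1: ◇¬¬(p → s) requires ¬¬(p → s) at some successor in {s1, s5}.
        At s1: ¬¬(p → s) is false.
        At s5: ¬¬(p → s) is false.
      So ◇¬¬(p → s) is false at s1.
Satisfying worlds: {s0, s2, s4}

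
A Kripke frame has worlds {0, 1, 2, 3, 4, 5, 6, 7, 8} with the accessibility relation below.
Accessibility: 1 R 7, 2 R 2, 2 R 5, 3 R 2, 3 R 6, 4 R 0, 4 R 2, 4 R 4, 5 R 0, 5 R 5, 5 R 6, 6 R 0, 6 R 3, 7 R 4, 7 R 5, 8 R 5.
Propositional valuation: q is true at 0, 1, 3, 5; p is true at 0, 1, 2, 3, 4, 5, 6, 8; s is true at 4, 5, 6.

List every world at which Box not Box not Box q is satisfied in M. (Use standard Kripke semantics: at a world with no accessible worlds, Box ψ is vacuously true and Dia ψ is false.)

0, 7, 8

Recall that Box ψ holds at a world iff ψ holds at every accessible world, and Dia ψ holds iff ψ holds at some accessible world.
Let φ = Box not Box not Box q. Evaluate φ at each world:
  0 (successors ∅): φ is true.
  1 (successors {7}): φ is false.
  2 (successors {2, 5}): φ is false.
  3 (successors {2, 6}): φ is false.
  4 (successors {0, 2, 4}): φ is false.
  5 (successors {0, 5, 6}): φ is false.
  6 (successors {0, 3}): φ is false.
  7 (successors {4, 5}): φ is true.
  8 (successors {5}): φ is true.
For instance, at 1:
  At 1: Box not Box not Box q requires not Box not Box q at every successor {7}.
    not Box not Box q fails at 7, so Box not Box not Box q is false at 1.
      At 7: Box not Box q is true, so not Box not Box q is false.
Satisfying worlds: {0, 7, 8}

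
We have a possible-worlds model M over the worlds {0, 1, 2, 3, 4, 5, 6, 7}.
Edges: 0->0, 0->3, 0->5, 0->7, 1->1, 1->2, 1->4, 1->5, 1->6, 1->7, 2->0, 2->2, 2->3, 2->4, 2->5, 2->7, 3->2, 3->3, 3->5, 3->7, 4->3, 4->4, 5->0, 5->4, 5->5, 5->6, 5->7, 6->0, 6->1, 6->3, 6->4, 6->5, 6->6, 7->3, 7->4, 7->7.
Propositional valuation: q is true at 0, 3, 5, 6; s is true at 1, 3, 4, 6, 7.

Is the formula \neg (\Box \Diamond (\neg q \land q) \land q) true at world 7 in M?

Yes

Recall that \Box ψ holds at a world iff ψ holds at every accessible world, and \Diamond ψ holds iff ψ holds at some accessible world.
At 7: \Box \Diamond (\neg q \land q) \land q is false, so \neg (\Box \Diamond (\neg q \land q) \land q) is true.
  At 7: \Box \Diamond (\neg q \land q) is false, q is false, so \Box \Diamond (\neg q \land q) \land q is false.
    At 7: \Box \Diamond (\neg q \land q) requires \Diamond (\neg q \land q) at every successor {3, 4, 7}.
      \Diamond (\neg q \land q) fails at 3, so \Box \Diamond (\neg q \land q) is false at 7.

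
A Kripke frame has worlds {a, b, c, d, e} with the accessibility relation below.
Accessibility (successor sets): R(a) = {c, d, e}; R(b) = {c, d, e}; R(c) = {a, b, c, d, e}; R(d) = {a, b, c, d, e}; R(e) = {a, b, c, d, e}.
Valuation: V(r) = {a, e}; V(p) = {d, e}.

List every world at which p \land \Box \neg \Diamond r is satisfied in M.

Recall that \Box ψ holds at a world iff ψ holds at every accessible world, and \Diamond ψ holds iff ψ holds at some accessible world.
Let φ = p \land \Box \neg \Diamond r. Evaluate φ at each world:
  a (successors {c, d, e}): φ is false.
  b (successors {c, d, e}): φ is false.
  c (successors {a, b, c, d, e}): φ is false.
  d (successors {a, b, c, d, e}): φ is false.
  e (successors {a, b, c, d, e}): φ is false.
For instance, at d:
  At d: p is true, \Box \neg \Diamond r is false, so p \land \Box \neg \Diamond r is false.
    At d: \Box \neg \Diamond r requires \neg \Diamond r at every successor {a, b, c, d, e}.
      \neg \Diamond r fails at a, so \Box \neg \Diamond r is false at d.
Satisfying worlds: none.

none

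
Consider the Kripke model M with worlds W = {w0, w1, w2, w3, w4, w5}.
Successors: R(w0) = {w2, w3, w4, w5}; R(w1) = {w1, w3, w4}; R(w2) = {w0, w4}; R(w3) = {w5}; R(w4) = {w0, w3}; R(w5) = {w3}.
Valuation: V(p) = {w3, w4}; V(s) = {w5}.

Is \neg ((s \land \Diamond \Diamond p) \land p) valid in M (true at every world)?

Let φ = \neg ((s \land \Diamond \Diamond p) \land p). Evaluate φ at each world:
  w0 (successors {w2, w3, w4, w5}): φ is true.
  w1 (successors {w1, w3, w4}): φ is true.
  w2 (successors {w0, w4}): φ is true.
  w3 (successors {w5}): φ is true.
  w4 (successors {w0, w3}): φ is true.
  w5 (successors {w3}): φ is true.
For instance, at w1:
  At w1: (s \land \Diamond \Diamond p) \land p is false, so \neg ((s \land \Diamond \Diamond p) \land p) is true.
    At w1: s \land \Diamond \Diamond p is false, p is false, so (s \land \Diamond \Diamond p) \land p is false.
      At w1: s is false, \Diamond \Diamond p is true, so s \land \Diamond \Diamond p is false.

Yes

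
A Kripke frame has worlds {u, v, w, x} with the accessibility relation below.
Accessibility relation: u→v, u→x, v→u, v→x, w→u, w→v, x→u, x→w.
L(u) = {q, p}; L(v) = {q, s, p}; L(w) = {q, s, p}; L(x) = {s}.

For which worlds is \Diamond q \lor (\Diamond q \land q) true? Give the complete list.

Recall that \Diamond ψ holds at a world iff ψ holds at some accessible world.
Let φ = \Diamond q \lor (\Diamond q \land q). Evaluate φ at each world:
  u (successors {v, x}): φ is true.
  v (successors {u, x}): φ is true.
  w (successors {u, v}): φ is true.
  x (successors {u, w}): φ is true.
For instance, at w:
  At w: \Diamond q is true, \Diamond q \land q is true, so \Diamond q \lor (\Diamond q \land q) is true.
    At w: \Diamond q requires q at some successor in {u, v}.
      q holds at u, so \Diamond q is true at w.
    At w: \Diamond q is true, q is true, so \Diamond q \land q is true.
      At w: \Diamond q requires q at some successor in {u, v}.
        q holds at u, so \Diamond q is true at w.
Satisfying worlds: {u, v, w, x}

u, v, w, x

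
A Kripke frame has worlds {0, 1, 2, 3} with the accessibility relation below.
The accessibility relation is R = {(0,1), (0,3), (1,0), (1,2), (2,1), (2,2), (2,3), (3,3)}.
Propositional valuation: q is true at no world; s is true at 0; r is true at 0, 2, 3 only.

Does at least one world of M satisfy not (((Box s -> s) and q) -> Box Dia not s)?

Recall that Box ψ holds at a world iff ψ holds at every accessible world, and Dia ψ holds iff ψ holds at some accessible world.
Let φ = not (((Box s -> s) and q) -> Box Dia not s). Evaluate φ at each world:
  0 (successors {1, 3}): φ is false.
  1 (successors {0, 2}): φ is false.
  2 (successors {1, 2, 3}): φ is false.
  3 (successors {3}): φ is false.
For instance, at 3:
  At 3: ((Box s -> s) and q) -> Box Dia not s is true, so not (((Box s -> s) and q) -> Box Dia not s) is false.
    At 3: (Box s -> s) and q is false, Box Dia not s is true, so ((Box s -> s) and q) -> Box Dia not s is true.
      At 3: Box s -> s is true, q is false, so (Box s -> s) and q is false.
      At 3: Box Dia not s requires Dia not s at every successor {3}.
        At 3: Dia not s is true.
      So Box Dia not s is true at 3.

No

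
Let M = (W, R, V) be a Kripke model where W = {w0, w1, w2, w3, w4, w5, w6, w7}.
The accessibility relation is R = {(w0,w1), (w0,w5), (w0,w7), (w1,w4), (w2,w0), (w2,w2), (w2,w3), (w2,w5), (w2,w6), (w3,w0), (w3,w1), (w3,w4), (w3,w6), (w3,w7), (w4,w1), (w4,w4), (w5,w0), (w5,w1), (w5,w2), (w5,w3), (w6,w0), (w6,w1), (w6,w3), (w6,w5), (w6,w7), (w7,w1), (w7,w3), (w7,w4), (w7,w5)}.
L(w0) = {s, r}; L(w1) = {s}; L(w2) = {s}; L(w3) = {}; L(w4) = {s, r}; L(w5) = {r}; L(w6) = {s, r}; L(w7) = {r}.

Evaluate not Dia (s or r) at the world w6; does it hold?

No

At w6: Dia (s or r) is true, so not Dia (s or r) is false.
  At w6: Dia (s or r) requires s or r at some successor in {w0, w1, w3, w5, w7}.
    s or r holds at w0, so Dia (s or r) is true at w6.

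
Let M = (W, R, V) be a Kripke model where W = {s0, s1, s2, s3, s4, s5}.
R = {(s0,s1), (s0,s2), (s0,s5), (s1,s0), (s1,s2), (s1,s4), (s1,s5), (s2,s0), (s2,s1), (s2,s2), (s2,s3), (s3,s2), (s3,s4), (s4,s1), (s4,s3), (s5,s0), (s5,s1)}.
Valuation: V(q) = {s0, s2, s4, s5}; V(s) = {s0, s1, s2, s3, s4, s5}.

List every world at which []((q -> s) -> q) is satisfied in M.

s1, s3

Recall that []ψ holds at a world iff ψ holds at every accessible world, and <>ψ holds iff ψ holds at some accessible world.
Let φ = []((q -> s) -> q). Evaluate φ at each world:
  s0 (successors {s1, s2, s5}): φ is false.
  s1 (successors {s0, s2, s4, s5}): φ is true.
  s2 (successors {s0, s1, s2, s3}): φ is false.
  s3 (successors {s2, s4}): φ is true.
  s4 (successors {s1, s3}): φ is false.
  s5 (successors {s0, s1}): φ is false.
For instance, at s1:
  At s1: []((q -> s) -> q) requires (q -> s) -> q at every successor {s0, s2, s4, s5}.
    At s0: (q -> s) -> q is true.
    At s2: (q -> s) -> q is true.
    At s4: (q -> s) -> q is true.
    At s5: (q -> s) -> q is true.
  So []((q -> s) -> q) is true at s1.
Satisfying worlds: {s1, s3}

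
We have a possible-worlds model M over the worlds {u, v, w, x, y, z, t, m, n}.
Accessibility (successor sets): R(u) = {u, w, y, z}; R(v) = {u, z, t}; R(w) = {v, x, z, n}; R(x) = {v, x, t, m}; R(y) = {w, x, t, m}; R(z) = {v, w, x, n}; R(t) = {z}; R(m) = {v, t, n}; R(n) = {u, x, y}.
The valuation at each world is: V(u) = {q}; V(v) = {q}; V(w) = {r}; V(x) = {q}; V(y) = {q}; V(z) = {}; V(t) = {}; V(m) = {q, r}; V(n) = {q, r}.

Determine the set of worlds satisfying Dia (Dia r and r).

u, x, y, z

Let φ = Dia (Dia r and r). Evaluate φ at each world:
  u (successors {u, w, y, z}): φ is true.
  v (successors {u, z, t}): φ is false.
  w (successors {v, x, z, n}): φ is false.
  x (successors {v, x, t, m}): φ is true.
  y (successors {w, x, t, m}): φ is true.
  z (successors {v, w, x, n}): φ is true.
  t (successors {z}): φ is false.
  m (successors {v, t, n}): φ is false.
  n (successors {u, x, y}): φ is false.
For instance, at u:
  At u: Dia (Dia r and r) requires Dia r and r at some successor in {u, w, y, z}.
    Dia r and r holds at w, so Dia (Dia r and r) is true at u.
      At w: Dia r is true, r is true, so Dia r and r is true.
Satisfying worlds: {u, x, y, z}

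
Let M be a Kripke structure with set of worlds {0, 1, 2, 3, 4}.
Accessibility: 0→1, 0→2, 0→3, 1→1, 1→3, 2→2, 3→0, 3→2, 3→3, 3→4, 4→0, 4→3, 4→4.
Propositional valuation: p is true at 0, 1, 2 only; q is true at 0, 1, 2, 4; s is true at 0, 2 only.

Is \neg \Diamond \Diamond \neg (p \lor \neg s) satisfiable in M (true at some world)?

Let φ = \neg \Diamond \Diamond \neg (p \lor \neg s). Evaluate φ at each world:
  0 (successors {1, 2, 3}): φ is true.
  1 (successors {1, 3}): φ is true.
  2 (successors {2}): φ is true.
  3 (successors {0, 2, 3, 4}): φ is true.
  4 (successors {0, 3, 4}): φ is true.
Detail at 0 (witness):
  At 0: \Diamond \Diamond \neg (p \lor \neg s) is false, so \neg \Diamond \Diamond \neg (p \lor \neg s) is true.
    At 0: \Diamond \Diamond \neg (p \lor \neg s) requires \Diamond \neg (p \lor \neg s) at some successor in {1, 2, 3}.
      At 1: \Diamond \neg (p \lor \neg s) is false.
      At 2: \Diamond \neg (p \lor \neg s) is false.
      At 3: \Diamond \neg (p \lor \neg s) is false.
    So \Diamond \Diamond \neg (p \lor \neg s) is false at 0.

Yes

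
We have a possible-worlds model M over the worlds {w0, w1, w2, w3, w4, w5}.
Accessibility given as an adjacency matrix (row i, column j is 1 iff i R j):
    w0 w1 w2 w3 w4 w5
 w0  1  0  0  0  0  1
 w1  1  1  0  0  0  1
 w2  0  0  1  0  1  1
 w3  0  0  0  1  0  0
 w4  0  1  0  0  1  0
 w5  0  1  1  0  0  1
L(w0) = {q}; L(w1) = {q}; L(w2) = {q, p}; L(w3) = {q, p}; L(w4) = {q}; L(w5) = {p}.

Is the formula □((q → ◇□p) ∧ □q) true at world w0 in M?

No

At w0: □((q → ◇□p) ∧ □q) requires (q → ◇□p) ∧ □q at every successor {w0, w5}.
  (q → ◇□p) ∧ □q fails at w0, so □((q → ◇□p) ∧ □q) is false at w0.
    At w0: q → ◇□p is false, □q is false, so (q → ◇□p) ∧ □q is false.
      At w0: q is true, ◇□p is false, so q → ◇□p is false.
      At w0: □q requires q at every successor {w0, w5}.
        q fails at w5, so □q is false at w0.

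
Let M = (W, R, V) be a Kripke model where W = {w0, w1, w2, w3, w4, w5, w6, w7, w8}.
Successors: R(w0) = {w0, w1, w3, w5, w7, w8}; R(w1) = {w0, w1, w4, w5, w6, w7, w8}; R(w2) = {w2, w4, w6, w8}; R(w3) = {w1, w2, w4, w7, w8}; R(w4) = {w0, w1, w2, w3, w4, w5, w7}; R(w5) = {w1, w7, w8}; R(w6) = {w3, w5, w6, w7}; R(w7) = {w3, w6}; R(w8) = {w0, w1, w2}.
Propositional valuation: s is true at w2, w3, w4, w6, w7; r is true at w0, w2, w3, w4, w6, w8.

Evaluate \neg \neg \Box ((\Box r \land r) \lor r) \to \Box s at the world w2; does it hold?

No

At w2: \neg \neg \Box ((\Box r \land r) \lor r) is true, \Box s is false, so \neg \neg \Box ((\Box r \land r) \lor r) \to \Box s is false.
  At w2: \neg \Box ((\Box r \land r) \lor r) is false, so \neg \neg \Box ((\Box r \land r) \lor r) is true.
    At w2: \Box ((\Box r \land r) \lor r) is true, so \neg \Box ((\Box r \land r) \lor r) is false.
      At w2: \Box ((\Box r \land r) \lor r) requires (\Box r \land r) \lor r at every successor {w2, w4, w6, w8}.
        At w2: (\Box r \land r) \lor r is true.
        At w4: (\Box r \land r) \lor r is true.
        At w6: (\Box r \land r) \lor r is true.
        At w8: (\Box r \land r) \lor r is true.
      So \Box ((\Box r \land r) \lor r) is true at w2.
  At w2: \Box s requires s at every successor {w2, w4, w6, w8}.
    s fails at w8, so \Box s is false at w2.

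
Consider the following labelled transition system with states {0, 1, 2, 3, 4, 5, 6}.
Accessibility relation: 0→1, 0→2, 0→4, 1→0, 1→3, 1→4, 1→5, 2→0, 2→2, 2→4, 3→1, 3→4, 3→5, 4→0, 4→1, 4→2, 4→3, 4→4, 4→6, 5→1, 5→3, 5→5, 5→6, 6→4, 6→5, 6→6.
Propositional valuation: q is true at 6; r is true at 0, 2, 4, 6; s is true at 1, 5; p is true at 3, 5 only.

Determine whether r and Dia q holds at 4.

Yes

At 4: r is true, Dia q is true, so r and Dia q is true.
  At 4: Dia q requires q at some successor in {0, 1, 2, 3, 4, 6}.
    q holds at 6, so Dia q is true at 4.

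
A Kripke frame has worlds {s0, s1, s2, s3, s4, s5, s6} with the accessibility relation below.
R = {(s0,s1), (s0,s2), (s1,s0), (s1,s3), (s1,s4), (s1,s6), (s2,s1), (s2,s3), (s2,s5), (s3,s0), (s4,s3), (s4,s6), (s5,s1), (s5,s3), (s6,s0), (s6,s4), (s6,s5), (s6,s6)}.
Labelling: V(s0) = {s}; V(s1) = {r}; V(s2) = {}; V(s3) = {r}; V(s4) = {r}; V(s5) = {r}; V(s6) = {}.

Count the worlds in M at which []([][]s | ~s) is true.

Let φ = []([][]s | ~s). Evaluate φ at each world:
  s0 (successors {s1, s2}): φ is true.
  s1 (successors {s0, s3, s4, s6}): φ is false.
  s2 (successors {s1, s3, s5}): φ is true.
  s3 (successors {s0}): φ is false.
  s4 (successors {s3, s6}): φ is true.
  s5 (successors {s1, s3}): φ is true.
  s6 (successors {s0, s4, s5, s6}): φ is false.
For instance, at s0:
  At s0: []([][]s | ~s) requires [][]s | ~s at every successor {s1, s2}.
      At s1: [][]s is false, ~s is true, so [][]s | ~s is true.
      At s2: [][]s is false, ~s is true, so [][]s | ~s is true.
  So []([][]s | ~s) is true at s0.
Satisfying worlds: {s0, s2, s4, s5}

4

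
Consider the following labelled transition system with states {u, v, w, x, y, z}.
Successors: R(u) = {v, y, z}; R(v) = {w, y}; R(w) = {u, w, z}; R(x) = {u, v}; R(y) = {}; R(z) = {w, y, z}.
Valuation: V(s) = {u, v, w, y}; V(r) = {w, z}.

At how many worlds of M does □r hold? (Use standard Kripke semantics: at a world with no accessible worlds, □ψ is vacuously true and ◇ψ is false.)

Recall that □ψ holds at a world iff ψ holds at every accessible world, and ◇ψ holds iff ψ holds at some accessible world.
Let φ = □r. Evaluate φ at each world:
  u (successors {v, y, z}): φ is false.
  v (successors {w, y}): φ is false.
  w (successors {u, w, z}): φ is false.
  x (successors {u, v}): φ is false.
  y (successors ∅): φ is true.
  z (successors {w, y, z}): φ is false.
For instance, at x:
  At x: □r requires r at every successor {u, v}.
    r fails at u, so □r is false at x.
Satisfying worlds: {y}

1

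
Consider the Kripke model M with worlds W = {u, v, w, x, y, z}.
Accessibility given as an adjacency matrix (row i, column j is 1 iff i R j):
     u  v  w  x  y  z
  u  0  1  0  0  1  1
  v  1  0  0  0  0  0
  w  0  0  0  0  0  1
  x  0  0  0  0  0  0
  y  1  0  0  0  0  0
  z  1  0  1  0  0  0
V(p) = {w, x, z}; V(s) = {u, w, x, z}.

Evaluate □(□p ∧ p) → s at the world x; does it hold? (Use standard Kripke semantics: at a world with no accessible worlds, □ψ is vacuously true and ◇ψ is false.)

Yes

At x: □(□p ∧ p) is true, s is true, so □(□p ∧ p) → s is true.
  At x: no accessible worlds, so □(□p ∧ p) holds vacuously.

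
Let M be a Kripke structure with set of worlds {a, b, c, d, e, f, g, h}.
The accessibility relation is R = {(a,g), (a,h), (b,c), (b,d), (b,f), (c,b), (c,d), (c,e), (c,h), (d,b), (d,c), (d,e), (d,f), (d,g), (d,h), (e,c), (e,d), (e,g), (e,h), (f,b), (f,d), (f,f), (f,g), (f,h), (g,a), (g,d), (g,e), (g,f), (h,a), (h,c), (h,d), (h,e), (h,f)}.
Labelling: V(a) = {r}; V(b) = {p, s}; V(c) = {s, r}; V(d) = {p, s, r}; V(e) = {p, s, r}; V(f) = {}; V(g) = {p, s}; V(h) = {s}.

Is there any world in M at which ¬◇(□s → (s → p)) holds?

Let φ = ¬◇(□s → (s → p)). Evaluate φ at each world:
  a (successors {g, h}): φ is false.
  b (successors {c, d, f}): φ is false.
  c (successors {b, d, e, h}): φ is false.
  d (successors {b, c, e, f, g, h}): φ is false.
  e (successors {c, d, g, h}): φ is false.
  f (successors {b, d, f, g, h}): φ is false.
  g (successors {a, d, e, f}): φ is false.
  h (successors {a, c, d, e, f}): φ is false.
For instance, at h:
  At h: ◇(□s → (s → p)) is true, so ¬◇(□s → (s → p)) is false.
    At h: ◇(□s → (s → p)) requires □s → (s → p) at some successor in {a, c, d, e, f}.
      □s → (s → p) holds at a, so ◇(□s → (s → p)) is true at h.

No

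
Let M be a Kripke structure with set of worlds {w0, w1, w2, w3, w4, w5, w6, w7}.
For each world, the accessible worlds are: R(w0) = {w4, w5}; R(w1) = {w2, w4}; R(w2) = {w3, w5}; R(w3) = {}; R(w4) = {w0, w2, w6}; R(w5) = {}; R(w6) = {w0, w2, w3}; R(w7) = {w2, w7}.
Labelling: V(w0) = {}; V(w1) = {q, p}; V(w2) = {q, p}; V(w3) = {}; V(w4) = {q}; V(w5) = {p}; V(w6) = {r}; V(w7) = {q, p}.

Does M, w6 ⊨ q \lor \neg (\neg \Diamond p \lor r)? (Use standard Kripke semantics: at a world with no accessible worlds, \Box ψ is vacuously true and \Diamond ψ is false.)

At w6: q is false, \neg (\neg \Diamond p \lor r) is false, so q \lor \neg (\neg \Diamond p \lor r) is false.
  At w6: \neg \Diamond p \lor r is true, so \neg (\neg \Diamond p \lor r) is false.
    At w6: \neg \Diamond p is false, r is true, so \neg \Diamond p \lor r is true.
      At w6: \Diamond p is true, so \neg \Diamond p is false.

No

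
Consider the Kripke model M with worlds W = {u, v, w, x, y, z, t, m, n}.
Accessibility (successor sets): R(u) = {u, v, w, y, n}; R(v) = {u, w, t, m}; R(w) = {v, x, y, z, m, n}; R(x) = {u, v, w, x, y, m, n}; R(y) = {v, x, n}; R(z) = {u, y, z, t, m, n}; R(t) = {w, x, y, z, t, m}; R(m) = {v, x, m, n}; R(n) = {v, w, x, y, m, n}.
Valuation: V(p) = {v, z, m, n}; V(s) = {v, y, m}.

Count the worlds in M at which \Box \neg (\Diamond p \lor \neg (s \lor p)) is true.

Let φ = \Box \neg (\Diamond p \lor \neg (s \lor p)). Evaluate φ at each world:
  u (successors {u, v, w, y, n}): φ is false.
  v (successors {u, w, t, m}): φ is false.
  w (successors {v, x, y, z, m, n}): φ is false.
  x (successors {u, v, w, x, y, m, n}): φ is false.
  y (successors {v, x, n}): φ is false.
  z (successors {u, y, z, t, m, n}): φ is false.
  t (successors {w, x, y, z, t, m}): φ is false.
  m (successors {v, x, m, n}): φ is false.
  n (successors {v, w, x, y, m, n}): φ is false.
For instance, at t:
  At t: \Box \neg (\Diamond p \lor \neg (s \lor p)) requires \neg (\Diamond p \lor \neg (s \lor p)) at every successor {w, x, y, z, t, m}.
    \neg (\Diamond p \lor \neg (s \lor p)) fails at w, so \Box \neg (\Diamond p \lor \neg (s \lor p)) is false at t.
      At w: \Diamond p \lor \neg (s \lor p) is true, so \neg (\Diamond p \lor \neg (s \lor p)) is false.
Satisfying worlds: none.

0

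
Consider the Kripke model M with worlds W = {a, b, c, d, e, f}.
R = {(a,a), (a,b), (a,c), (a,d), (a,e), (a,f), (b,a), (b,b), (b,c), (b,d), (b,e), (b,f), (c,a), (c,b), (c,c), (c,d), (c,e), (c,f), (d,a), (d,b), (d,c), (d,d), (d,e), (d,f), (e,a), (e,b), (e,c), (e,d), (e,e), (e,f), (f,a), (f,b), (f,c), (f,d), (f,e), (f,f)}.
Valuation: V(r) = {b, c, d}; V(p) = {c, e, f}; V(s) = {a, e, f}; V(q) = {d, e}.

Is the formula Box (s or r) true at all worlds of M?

Recall that Box ψ holds at a world iff ψ holds at every accessible world, and Dia ψ holds iff ψ holds at some accessible world.
Let φ = Box (s or r). Evaluate φ at each world:
  a (successors {a, b, c, d, e, f}): φ is true.
  b (successors {a, b, c, d, e, f}): φ is true.
  c (successors {a, b, c, d, e, f}): φ is true.
  d (successors {a, b, c, d, e, f}): φ is true.
  e (successors {a, b, c, d, e, f}): φ is true.
  f (successors {a, b, c, d, e, f}): φ is true.
For instance, at b:
  At b: Box (s or r) requires s or r at every successor {a, b, c, d, e, f}.
    At a: s or r is true.
    At b: s or r is true.
    At c: s or r is true.
    At d: s or r is true.
    At e: s or r is true.
    At f: s or r is true.
  So Box (s or r) is true at b.

Yes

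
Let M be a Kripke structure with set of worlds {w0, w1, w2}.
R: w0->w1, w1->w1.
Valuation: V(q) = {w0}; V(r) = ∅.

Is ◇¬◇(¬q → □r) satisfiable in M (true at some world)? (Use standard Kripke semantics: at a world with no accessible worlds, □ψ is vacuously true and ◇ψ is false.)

Yes

Let φ = ◇¬◇(¬q → □r). Evaluate φ at each world:
  w0 (successors {w1}): φ is true.
  w1 (successors {w1}): φ is true.
  w2 (successors ∅): φ is false.
Detail at w0 (witness):
  At w0: ◇¬◇(¬q → □r) requires ¬◇(¬q → □r) at some successor in {w1}.
    ¬◇(¬q → □r) holds at w1, so ◇¬◇(¬q → □r) is true at w0.
      At w1: ◇(¬q → □r) is false, so ¬◇(¬q → □r) is true.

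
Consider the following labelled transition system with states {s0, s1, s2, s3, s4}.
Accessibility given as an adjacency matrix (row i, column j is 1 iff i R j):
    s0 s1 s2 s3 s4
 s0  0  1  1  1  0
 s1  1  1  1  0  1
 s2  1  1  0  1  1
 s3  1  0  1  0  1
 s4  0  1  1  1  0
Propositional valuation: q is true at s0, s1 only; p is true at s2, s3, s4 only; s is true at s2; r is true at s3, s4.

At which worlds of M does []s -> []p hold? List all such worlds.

s0, s1, s2, s3, s4

Let φ = []s -> []p. Evaluate φ at each world:
  s0 (successors {s1, s2, s3}): φ is true.
  s1 (successors {s0, s1, s2, s4}): φ is true.
  s2 (successors {s0, s1, s3, s4}): φ is true.
  s3 (successors {s0, s2, s4}): φ is true.
  s4 (successors {s1, s2, s3}): φ is true.
For instance, at s3:
  At s3: []s is false, []p is false, so []s -> []p is true.
    At s3: []s requires s at every successor {s0, s2, s4}.
      s fails at s0, so []s is false at s3.
    At s3: []p requires p at every successor {s0, s2, s4}.
      p fails at s0, so []p is false at s3.
Satisfying worlds: {s0, s1, s2, s3, s4}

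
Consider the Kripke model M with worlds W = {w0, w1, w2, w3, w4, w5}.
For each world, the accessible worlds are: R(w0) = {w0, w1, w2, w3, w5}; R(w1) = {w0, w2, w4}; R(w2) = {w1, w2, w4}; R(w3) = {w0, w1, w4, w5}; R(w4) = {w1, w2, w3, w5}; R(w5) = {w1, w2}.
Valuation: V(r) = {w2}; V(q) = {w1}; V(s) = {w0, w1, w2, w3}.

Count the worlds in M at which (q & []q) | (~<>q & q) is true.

Let φ = (q & []q) | (~<>q & q). Evaluate φ at each world:
  w0 (successors {w0, w1, w2, w3, w5}): φ is false.
  w1 (successors {w0, w2, w4}): φ is true.
  w2 (successors {w1, w2, w4}): φ is false.
  w3 (successors {w0, w1, w4, w5}): φ is false.
  w4 (successors {w1, w2, w3, w5}): φ is false.
  w5 (successors {w1, w2}): φ is false.
For instance, at w5:
  At w5: q & []q is false, ~<>q & q is false, so (q & []q) | (~<>q & q) is false.
    At w5: q is false, []q is false, so q & []q is false.
      At w5: []q requires q at every successor {w1, w2}.
        q fails at w2, so []q is false at w5.
    At w5: ~<>q is false, q is false, so ~<>q & q is false.
      At w5: <>q is true, so ~<>q is false.
Satisfying worlds: {w1}

1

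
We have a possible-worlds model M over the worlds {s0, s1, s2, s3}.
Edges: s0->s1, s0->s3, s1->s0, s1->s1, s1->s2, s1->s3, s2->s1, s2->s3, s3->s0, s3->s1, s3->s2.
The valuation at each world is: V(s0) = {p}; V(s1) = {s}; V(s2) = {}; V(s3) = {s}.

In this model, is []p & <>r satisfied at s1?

At s1: []p is false, <>r is false, so []p & <>r is false.
  At s1: []p requires p at every successor {s0, s1, s2, s3}.
    p fails at s1, so []p is false at s1.
  At s1: <>r requires r at some successor in {s0, s1, s2, s3}.
    At s0: r is false.
    At s1: r is false.
    At s2: r is false.
    At s3: r is false.
  So <>r is false at s1.

No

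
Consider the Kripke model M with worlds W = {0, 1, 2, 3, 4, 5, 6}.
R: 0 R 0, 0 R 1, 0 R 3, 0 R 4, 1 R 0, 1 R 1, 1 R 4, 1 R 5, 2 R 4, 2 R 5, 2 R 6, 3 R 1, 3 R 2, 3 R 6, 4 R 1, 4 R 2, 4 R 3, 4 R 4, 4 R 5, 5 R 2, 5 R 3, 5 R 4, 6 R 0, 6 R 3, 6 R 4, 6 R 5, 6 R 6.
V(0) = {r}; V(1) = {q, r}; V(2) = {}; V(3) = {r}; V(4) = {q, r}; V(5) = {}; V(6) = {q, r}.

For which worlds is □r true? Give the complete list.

0

Let φ = □r. Evaluate φ at each world:
  0 (successors {0, 1, 3, 4}): φ is true.
  1 (successors {0, 1, 4, 5}): φ is false.
  2 (successors {4, 5, 6}): φ is false.
  3 (successors {1, 2, 6}): φ is false.
  4 (successors {1, 2, 3, 4, 5}): φ is false.
  5 (successors {2, 3, 4}): φ is false.
  6 (successors {0, 3, 4, 5, 6}): φ is false.
For instance, at 2:
  At 2: □r requires r at every successor {4, 5, 6}.
    r fails at 5, so □r is false at 2.
Satisfying worlds: {0}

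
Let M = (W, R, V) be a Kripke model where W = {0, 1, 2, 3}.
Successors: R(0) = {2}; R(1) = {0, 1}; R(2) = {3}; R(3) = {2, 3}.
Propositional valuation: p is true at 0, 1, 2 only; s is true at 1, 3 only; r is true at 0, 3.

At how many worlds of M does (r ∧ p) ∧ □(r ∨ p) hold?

Let φ = (r ∧ p) ∧ □(r ∨ p). Evaluate φ at each world:
  0 (successors {2}): φ is true.
  1 (successors {0, 1}): φ is false.
  2 (successors {3}): φ is false.
  3 (successors {2, 3}): φ is false.
For instance, at 2:
  At 2: r ∧ p is false, □(r ∨ p) is true, so (r ∧ p) ∧ □(r ∨ p) is false.
    At 2: □(r ∨ p) requires r ∨ p at every successor {3}.
      At 3: r ∨ p is true.
    So □(r ∨ p) is true at 2.
Satisfying worlds: {0}

1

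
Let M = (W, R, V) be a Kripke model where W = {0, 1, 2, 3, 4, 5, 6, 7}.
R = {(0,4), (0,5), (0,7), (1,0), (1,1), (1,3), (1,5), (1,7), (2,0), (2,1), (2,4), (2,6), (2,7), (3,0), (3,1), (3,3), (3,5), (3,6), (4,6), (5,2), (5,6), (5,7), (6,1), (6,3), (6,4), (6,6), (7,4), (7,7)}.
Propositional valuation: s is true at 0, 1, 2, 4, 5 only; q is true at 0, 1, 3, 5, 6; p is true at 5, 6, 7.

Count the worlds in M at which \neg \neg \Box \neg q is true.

1

Let φ = \neg \neg \Box \neg q. Evaluate φ at each world:
  0 (successors {4, 5, 7}): φ is false.
  1 (successors {0, 1, 3, 5, 7}): φ is false.
  2 (successors {0, 1, 4, 6, 7}): φ is false.
  3 (successors {0, 1, 3, 5, 6}): φ is false.
  4 (successors {6}): φ is false.
  5 (successors {2, 6, 7}): φ is false.
  6 (successors {1, 3, 4, 6}): φ is false.
  7 (successors {4, 7}): φ is true.
For instance, at 5:
  At 5: \neg \Box \neg q is true, so \neg \neg \Box \neg q is false.
    At 5: \Box \neg q is false, so \neg \Box \neg q is true.
      At 5: \Box \neg q requires \neg q at every successor {2, 6, 7}.
        \neg q fails at 6, so \Box \neg q is false at 5.
Satisfying worlds: {7}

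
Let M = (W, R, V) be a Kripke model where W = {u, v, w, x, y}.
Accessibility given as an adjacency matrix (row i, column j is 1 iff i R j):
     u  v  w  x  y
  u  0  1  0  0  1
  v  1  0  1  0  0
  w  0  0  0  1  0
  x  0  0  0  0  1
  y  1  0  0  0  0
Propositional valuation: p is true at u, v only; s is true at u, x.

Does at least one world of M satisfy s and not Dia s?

Let φ = s and not Dia s. Evaluate φ at each world:
  u (successors {v, y}): φ is true.
  v (successors {u, w}): φ is false.
  w (successors {x}): φ is false.
  x (successors {y}): φ is true.
  y (successors {u}): φ is false.
Detail at u (witness):
  At u: s is true, not Dia s is true, so s and not Dia s is true.
    At u: Dia s is false, so not Dia s is true.
      At u: Dia s requires s at some successor in {v, y}.
        At v: s is false.
        At y: s is false.
      So Dia s is false at u.

Yes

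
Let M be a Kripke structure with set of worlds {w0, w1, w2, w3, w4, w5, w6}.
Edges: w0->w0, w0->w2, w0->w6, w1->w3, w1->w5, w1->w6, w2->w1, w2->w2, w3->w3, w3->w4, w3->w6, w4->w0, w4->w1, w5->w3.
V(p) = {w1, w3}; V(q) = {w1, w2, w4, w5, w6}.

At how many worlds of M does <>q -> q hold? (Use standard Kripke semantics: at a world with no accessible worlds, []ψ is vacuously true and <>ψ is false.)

5

Recall that <>ψ holds at a world iff ψ holds at some accessible world.
Let φ = <>q -> q. Evaluate φ at each world:
  w0 (successors {w0, w2, w6}): φ is false.
  w1 (successors {w3, w5, w6}): φ is true.
  w2 (successors {w1, w2}): φ is true.
  w3 (successors {w3, w4, w6}): φ is false.
  w4 (successors {w0, w1}): φ is true.
  w5 (successors {w3}): φ is true.
  w6 (successors ∅): φ is true.
For instance, at w0:
  At w0: <>q is true, q is false, so <>q -> q is false.
    At w0: <>q requires q at some successor in {w0, w2, w6}.
      q holds at w2, so <>q is true at w0.
Satisfying worlds: {w1, w2, w4, w5, w6}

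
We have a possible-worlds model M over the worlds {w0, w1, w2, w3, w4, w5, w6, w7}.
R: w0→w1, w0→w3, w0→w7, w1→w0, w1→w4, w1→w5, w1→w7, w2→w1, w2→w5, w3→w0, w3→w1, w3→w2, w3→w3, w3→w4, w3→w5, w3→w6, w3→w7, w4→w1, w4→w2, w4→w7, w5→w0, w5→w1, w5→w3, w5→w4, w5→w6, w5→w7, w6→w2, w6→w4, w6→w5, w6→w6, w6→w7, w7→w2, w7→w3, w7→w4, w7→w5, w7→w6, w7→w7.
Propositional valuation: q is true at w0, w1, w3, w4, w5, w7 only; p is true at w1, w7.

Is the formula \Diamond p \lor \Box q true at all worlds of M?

Recall that \Box ψ holds at a world iff ψ holds at every accessible world, and \Diamond ψ holds iff ψ holds at some accessible world.
Let φ = \Diamond p \lor \Box q. Evaluate φ at each world:
  w0 (successors {w1, w3, w7}): φ is true.
  w1 (successors {w0, w4, w5, w7}): φ is true.
  w2 (successors {w1, w5}): φ is true.
  w3 (successors {w0, w1, w2, w3, w4, w5, w6, w7}): φ is true.
  w4 (successors {w1, w2, w7}): φ is true.
  w5 (successors {w0, w1, w3, w4, w6, w7}): φ is true.
  w6 (successors {w2, w4, w5, w6, w7}): φ is true.
  w7 (successors {w2, w3, w4, w5, w6, w7}): φ is true.
For instance, at w1:
  At w1: \Diamond p is true, \Box q is true, so \Diamond p \lor \Box q is true.
    At w1: \Diamond p requires p at some successor in {w0, w4, w5, w7}.
      p holds at w7, so \Diamond p is true at w1.
    At w1: \Box q requires q at every successor {w0, w4, w5, w7}.
      At w0: q is true.
      At w4: q is true.
      At w5: q is true.
      At w7: q is true.
    So \Box q is true at w1.

Yes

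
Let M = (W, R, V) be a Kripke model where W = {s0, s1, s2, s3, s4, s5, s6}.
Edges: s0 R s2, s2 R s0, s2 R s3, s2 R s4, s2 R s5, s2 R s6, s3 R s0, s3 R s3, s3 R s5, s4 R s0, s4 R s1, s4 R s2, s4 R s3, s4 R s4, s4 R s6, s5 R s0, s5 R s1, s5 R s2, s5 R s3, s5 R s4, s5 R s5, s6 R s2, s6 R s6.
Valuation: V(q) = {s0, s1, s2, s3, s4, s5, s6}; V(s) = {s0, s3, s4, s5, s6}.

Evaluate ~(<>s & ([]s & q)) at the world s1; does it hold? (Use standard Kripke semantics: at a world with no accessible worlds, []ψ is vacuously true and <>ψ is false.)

Yes

Recall that []ψ holds at a world iff ψ holds at every accessible world, and <>ψ holds iff ψ holds at some accessible world.
At s1: <>s & ([]s & q) is false, so ~(<>s & ([]s & q)) is true.
  At s1: <>s is false, []s & q is true, so <>s & ([]s & q) is false.
    At s1: no accessible worlds, so <>s is false.
    At s1: []s is true, q is true, so []s & q is true.
      At s1: no accessible worlds, so []s holds vacuously.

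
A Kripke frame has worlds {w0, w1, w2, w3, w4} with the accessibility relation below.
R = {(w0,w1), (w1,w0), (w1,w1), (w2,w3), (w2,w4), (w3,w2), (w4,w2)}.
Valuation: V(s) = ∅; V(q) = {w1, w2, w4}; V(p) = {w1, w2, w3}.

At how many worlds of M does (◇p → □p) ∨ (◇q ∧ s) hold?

Let φ = (◇p → □p) ∨ (◇q ∧ s). Evaluate φ at each world:
  w0 (successors {w1}): φ is true.
  w1 (successors {w0, w1}): φ is false.
  w2 (successors {w3, w4}): φ is false.
  w3 (successors {w2}): φ is true.
  w4 (successors {w2}): φ is true.
For instance, at w1:
  At w1: ◇p → □p is false, ◇q ∧ s is false, so (◇p → □p) ∨ (◇q ∧ s) is false.
    At w1: ◇p is true, □p is false, so ◇p → □p is false.
      At w1: ◇p requires p at some successor in {w0, w1}.
        p holds at w1, so ◇p is true at w1.
      At w1: □p requires p at every successor {w0, w1}.
        p fails at w0, so □p is false at w1.
    At w1: ◇q is true, s is false, so ◇q ∧ s is false.
      At w1: ◇q requires q at some successor in {w0, w1}.
        q holds at w1, so ◇q is true at w1.
Satisfying worlds: {w0, w3, w4}

3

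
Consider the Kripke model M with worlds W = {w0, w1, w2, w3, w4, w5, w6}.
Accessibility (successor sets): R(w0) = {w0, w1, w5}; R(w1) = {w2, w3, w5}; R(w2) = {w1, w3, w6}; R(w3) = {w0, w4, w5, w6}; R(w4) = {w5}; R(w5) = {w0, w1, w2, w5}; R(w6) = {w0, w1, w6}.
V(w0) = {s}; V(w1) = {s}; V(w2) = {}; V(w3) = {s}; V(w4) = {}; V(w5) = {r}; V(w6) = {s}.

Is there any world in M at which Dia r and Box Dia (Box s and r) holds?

Let φ = Dia r and Box Dia (Box s and r). Evaluate φ at each world:
  w0 (successors {w0, w1, w5}): φ is false.
  w1 (successors {w2, w3, w5}): φ is false.
  w2 (successors {w1, w3, w6}): φ is false.
  w3 (successors {w0, w4, w5, w6}): φ is false.
  w4 (successors {w5}): φ is false.
  w5 (successors {w0, w1, w2, w5}): φ is false.
  w6 (successors {w0, w1, w6}): φ is false.
For instance, at w5:
  At w5: Dia r is true, Box Dia (Box s and r) is false, so Dia r and Box Dia (Box s and r) is false.
    At w5: Dia r requires r at some successor in {w0, w1, w2, w5}.
      r holds at w5, so Dia r is true at w5.
    At w5: Box Dia (Box s and r) requires Dia (Box s and r) at every successor {w0, w1, w2, w5}.
      Dia (Box s and r) fails at w0, so Box Dia (Box s and r) is false at w5.

No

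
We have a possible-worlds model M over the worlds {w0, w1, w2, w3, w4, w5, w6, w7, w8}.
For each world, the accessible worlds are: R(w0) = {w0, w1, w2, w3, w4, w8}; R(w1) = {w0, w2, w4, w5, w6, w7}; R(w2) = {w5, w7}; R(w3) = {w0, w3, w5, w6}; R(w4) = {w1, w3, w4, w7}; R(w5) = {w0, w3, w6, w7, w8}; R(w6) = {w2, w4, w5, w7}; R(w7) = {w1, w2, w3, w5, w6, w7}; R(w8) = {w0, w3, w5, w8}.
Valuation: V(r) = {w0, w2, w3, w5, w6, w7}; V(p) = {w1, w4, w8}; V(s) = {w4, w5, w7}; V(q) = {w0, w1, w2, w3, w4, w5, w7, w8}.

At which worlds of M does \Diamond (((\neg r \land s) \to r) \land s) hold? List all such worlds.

Let φ = \Diamond (((\neg r \land s) \to r) \land s). Evaluate φ at each world:
  w0 (successors {w0, w1, w2, w3, w4, w8}): φ is false.
  w1 (successors {w0, w2, w4, w5, w6, w7}): φ is true.
  w2 (successors {w5, w7}): φ is true.
  w3 (successors {w0, w3, w5, w6}): φ is true.
  w4 (successors {w1, w3, w4, w7}): φ is true.
  w5 (successors {w0, w3, w6, w7, w8}): φ is true.
  w6 (successors {w2, w4, w5, w7}): φ is true.
  w7 (successors {w1, w2, w3, w5, w6, w7}): φ is true.
  w8 (successors {w0, w3, w5, w8}): φ is true.
For instance, at w8:
  At w8: \Diamond (((\neg r \land s) \to r) \land s) requires ((\neg r \land s) \to r) \land s at some successor in {w0, w3, w5, w8}.
    ((\neg r \land s) \to r) \land s holds at w5, so \Diamond (((\neg r \land s) \to r) \land s) is true at w8.
Satisfying worlds: {w1, w2, w3, w4, w5, w6, w7, w8}

w1, w2, w3, w4, w5, w6, w7, w8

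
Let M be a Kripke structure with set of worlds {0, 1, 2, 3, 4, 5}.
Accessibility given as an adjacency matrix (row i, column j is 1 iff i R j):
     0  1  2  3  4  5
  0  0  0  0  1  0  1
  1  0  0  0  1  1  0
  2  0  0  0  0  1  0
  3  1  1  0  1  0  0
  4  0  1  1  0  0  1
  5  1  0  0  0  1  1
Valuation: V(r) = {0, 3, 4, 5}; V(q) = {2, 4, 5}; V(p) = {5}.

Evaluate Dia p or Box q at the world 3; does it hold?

Recall that Box ψ holds at a world iff ψ holds at every accessible world, and Dia ψ holds iff ψ holds at some accessible world.
At 3: Dia p is false, Box q is false, so Dia p or Box q is false.
  At 3: Dia p requires p at some successor in {0, 1, 3}.
    At 0: p is false.
    At 1: p is false.
    At 3: p is false.
  So Dia p is false at 3.
  At 3: Box q requires q at every successor {0, 1, 3}.
    q fails at 0, so Box q is false at 3.

No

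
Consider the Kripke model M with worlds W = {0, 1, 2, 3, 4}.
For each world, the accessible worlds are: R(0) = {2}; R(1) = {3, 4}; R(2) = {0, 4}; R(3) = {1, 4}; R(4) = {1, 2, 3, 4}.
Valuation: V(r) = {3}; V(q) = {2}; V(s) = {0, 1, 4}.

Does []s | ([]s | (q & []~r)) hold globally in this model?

Let φ = []s | ([]s | (q & []~r)). Evaluate φ at each world:
  0 (successors {2}): φ is false.
  1 (successors {3, 4}): φ is false.
  2 (successors {0, 4}): φ is true.
  3 (successors {1, 4}): φ is true.
  4 (successors {1, 2, 3, 4}): φ is false.
Detail at 0 (counterexample):
  At 0: []s is false, []s | (q & []~r) is false, so []s | ([]s | (q & []~r)) is false.
    At 0: []s requires s at every successor {2}.
      s fails at 2, so []s is false at 0.
    At 0: []s is false, q & []~r is false, so []s | (q & []~r) is false.
      At 0: []s requires s at every successor {2}.
        s fails at 2, so []s is false at 0.
      At 0: q is false, []~r is true, so q & []~r is false.

No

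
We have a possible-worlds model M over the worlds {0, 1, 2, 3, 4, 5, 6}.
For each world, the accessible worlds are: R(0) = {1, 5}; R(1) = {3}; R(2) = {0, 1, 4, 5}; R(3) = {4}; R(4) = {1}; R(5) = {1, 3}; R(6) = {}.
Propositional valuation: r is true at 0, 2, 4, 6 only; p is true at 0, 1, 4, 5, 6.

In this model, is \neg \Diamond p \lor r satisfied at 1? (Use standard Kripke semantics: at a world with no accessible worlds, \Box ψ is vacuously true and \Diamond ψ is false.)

Yes

At 1: \neg \Diamond p is true, r is false, so \neg \Diamond p \lor r is true.
  At 1: \Diamond p is false, so \neg \Diamond p is true.
    At 1: \Diamond p requires p at some successor in {3}.
      At 3: p is false.
    So \Diamond p is false at 1.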